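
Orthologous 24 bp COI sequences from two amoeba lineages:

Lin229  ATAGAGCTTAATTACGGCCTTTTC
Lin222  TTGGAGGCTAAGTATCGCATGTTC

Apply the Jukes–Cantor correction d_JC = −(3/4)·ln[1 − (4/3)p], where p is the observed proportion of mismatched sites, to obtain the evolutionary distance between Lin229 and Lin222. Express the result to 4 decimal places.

The sequences differ at positions 1 (A/T), 3 (A/G), 7 (C/G), 8 (T/C), 12 (T/G), 15 (C/T), 16 (G/C), 19 (C/A), 21 (T/G).
p = 9/24 = 0.375000.
d = −0.75 · ln(1 − (4/3)·0.375000) = −0.75 · ln(0.500000) = −0.75 · (-0.693147) = 0.5199.

0.5199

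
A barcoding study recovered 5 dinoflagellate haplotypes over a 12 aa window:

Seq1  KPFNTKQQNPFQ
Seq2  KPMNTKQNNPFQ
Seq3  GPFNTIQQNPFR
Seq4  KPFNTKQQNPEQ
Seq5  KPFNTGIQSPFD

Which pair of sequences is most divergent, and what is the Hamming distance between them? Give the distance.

Pairwise Hamming distances:
  Seq1 vs Seq2: 2
  Seq1 vs Seq3: 3
  Seq1 vs Seq4: 1
  Seq1 vs Seq5: 4
  Seq2 vs Seq3: 5
  Seq2 vs Seq4: 3
  Seq2 vs Seq5: 6
  Seq3 vs Seq4: 4
  Seq3 vs Seq5: 5
  Seq4 vs Seq5: 5
The largest is 6, between Seq2 and Seq5.

6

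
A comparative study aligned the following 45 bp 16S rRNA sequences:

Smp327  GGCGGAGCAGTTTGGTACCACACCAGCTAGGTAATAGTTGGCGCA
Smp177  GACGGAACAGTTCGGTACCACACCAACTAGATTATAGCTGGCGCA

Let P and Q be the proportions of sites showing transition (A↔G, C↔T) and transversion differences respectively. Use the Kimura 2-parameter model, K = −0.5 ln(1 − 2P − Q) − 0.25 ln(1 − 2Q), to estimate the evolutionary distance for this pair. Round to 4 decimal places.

0.1818

Differing sites — 2:G/A (Ti); 7:G/A (Ti); 13:T/C (Ti); 26:G/A (Ti); 31:G/A (Ti); 33:A/T (Tv); 38:T/C (Ti).
Of the 7 differences, 6 transitions and 1 transversion over 45 sites: P = 6/45 = 0.133333, Q = 1/45 = 0.022222.
d = −0.5·ln(0.711112) − 0.25·ln(0.955556) = −0.5·(-0.340925) − 0.25·(-0.045462) = 0.1818.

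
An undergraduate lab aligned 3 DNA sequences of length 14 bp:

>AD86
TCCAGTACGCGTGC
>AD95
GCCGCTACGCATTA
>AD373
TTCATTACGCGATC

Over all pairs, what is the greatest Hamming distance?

7

Pairwise Hamming distances:
  AD86 vs AD95: 6
  AD86 vs AD373: 4
  AD95 vs AD373: 7
The largest is 7, between AD95 and AD373.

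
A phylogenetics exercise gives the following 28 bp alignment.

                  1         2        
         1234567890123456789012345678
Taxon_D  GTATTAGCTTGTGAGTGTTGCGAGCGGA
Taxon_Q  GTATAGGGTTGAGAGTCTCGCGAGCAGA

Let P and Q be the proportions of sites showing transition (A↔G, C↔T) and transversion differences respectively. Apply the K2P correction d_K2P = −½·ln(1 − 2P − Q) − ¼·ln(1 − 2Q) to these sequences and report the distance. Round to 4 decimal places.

0.3050

The sequences differ at positions 5 (T/A, transversion), 6 (A/G, transition), 8 (C/G, transversion), 12 (T/A, transversion), 17 (G/C, transversion), 19 (T/C, transition), 26 (G/A, transition).
Of the 7 differences, 3 transitions and 4 transversions over 28 sites: P = 3/28 = 0.107143, Q = 4/28 = 0.142857.
d = −0.5·ln(0.642857) − 0.25·ln(0.714286) = −0.5·(-0.441833) − 0.25·(-0.336472) = 0.3050.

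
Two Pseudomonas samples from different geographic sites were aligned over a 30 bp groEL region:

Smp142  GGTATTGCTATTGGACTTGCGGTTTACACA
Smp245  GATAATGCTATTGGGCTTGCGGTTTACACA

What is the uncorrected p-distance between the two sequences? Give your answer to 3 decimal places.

0.100

Mismatches occur at site 2 (G/A), site 5 (T/A), site 15 (A/G).
There are 3 differences over 30 sites, so p = 3/30 = 0.100.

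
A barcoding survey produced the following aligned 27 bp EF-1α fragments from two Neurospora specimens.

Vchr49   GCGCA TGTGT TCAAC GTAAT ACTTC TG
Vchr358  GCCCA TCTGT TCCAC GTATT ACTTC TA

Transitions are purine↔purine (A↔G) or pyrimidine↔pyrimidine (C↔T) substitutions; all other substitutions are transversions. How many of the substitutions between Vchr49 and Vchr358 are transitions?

1

Differing sites — 3:G/C (Tv); 7:G/C (Tv); 13:A/C (Tv); 19:A/T (Tv); 27:G/A (Ti).
Of the 5 differences, 1 transition and 4 transversions, so the answer is 1.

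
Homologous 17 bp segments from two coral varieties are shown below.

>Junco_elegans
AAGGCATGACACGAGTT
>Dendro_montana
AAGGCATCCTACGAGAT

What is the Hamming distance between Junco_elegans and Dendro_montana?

Mismatches occur at site 8 (G/C), site 9 (A/C), site 10 (C/T), site 16 (T/A).
That gives 4 mismatches out of 17 aligned sites, so the Hamming distance is 4.

4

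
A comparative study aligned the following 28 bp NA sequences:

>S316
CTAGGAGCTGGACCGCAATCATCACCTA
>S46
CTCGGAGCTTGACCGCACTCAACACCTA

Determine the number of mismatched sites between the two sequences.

Differing sites — 3:A/C; 10:G/T; 18:A/C; 22:T/A.
That gives 4 mismatches out of 28 aligned sites, so the Hamming distance is 4.

4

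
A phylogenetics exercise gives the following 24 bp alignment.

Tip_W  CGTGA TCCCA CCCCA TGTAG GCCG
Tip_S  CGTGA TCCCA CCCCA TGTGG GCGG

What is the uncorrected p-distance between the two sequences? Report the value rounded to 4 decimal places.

The sequences differ at positions 19 (A/G), 23 (C/G).
There are 2 differences over 24 sites, so p = 2/24 = 0.0833.

0.0833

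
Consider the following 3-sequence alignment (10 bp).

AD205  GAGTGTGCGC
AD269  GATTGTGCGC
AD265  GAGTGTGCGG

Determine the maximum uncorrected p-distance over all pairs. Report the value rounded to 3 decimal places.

Pairwise Hamming distances:
  AD205 vs AD269: 1
  AD205 vs AD265: 1
  AD269 vs AD265: 2
The largest is 2 mismatches, between AD269 and AD265; p = 2/10 = 0.200.

0.200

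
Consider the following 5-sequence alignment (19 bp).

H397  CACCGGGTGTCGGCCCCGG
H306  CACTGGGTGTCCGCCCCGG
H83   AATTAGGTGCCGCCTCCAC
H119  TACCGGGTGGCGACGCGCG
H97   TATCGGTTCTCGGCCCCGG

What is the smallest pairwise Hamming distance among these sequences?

Pairwise Hamming distances:
  H397 vs H306: 2
  H397 vs H83: 9
  H397 vs H119: 6
  H397 vs H97: 4
  H306 vs H83: 9
  H306 vs H119: 8
  H306 vs H97: 6
  H83 vs H119: 10
  H83 vs H97: 10
  H119 vs H97: 8
The smallest is 2, between H397 and H306.

2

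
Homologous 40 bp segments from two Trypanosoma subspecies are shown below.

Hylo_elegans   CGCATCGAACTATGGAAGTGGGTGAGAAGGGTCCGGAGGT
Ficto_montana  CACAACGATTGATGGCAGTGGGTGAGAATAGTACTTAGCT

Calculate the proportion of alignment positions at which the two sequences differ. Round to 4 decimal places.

0.3000

Mismatches occur at site 2 (G↔A), site 5 (T↔A), site 9 (A↔T), site 10 (C↔T), site 11 (T↔G), site 16 (A↔C), site 29 (G↔T), site 30 (G↔A), site 33 (C↔A), site 35 (G↔T), site 36 (G↔T), site 39 (G↔C).
There are 12 differences over 40 sites, so p = 12/40 = 0.3000.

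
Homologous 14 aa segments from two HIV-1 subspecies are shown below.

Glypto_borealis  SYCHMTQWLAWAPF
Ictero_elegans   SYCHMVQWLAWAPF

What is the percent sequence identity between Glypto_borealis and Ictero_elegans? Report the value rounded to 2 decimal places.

92.86%

A single mismatch occurs at site 6 (T→V).
13 of the 14 sites match, so the percent identity is 13/14 × 100 = 92.86%.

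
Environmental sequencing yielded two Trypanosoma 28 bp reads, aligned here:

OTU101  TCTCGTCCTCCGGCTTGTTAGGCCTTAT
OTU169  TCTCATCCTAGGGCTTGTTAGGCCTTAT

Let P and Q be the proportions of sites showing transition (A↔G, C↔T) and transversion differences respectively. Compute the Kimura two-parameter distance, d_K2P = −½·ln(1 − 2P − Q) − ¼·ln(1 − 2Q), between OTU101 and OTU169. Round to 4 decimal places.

0.1156

Differing sites — 5:G/A (Ti); 10:C/A (Tv); 11:C/G (Tv).
Of the 3 differences, 1 transition and 2 transversions over 28 sites: P = 1/28 = 0.035714, Q = 2/28 = 0.071429.
d = −0.5·ln(0.857143) − 0.25·ln(0.857142) = −0.5·(-0.154151) − 0.25·(-0.154152) = 0.1156.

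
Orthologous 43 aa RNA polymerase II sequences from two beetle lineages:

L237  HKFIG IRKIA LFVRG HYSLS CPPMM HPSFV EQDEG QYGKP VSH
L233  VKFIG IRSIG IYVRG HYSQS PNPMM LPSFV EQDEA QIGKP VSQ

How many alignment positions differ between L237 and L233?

Mismatches occur at site 1 (H/V), site 8 (K/S), site 10 (A/G), site 11 (L/I), site 12 (F/Y), site 19 (L/Q), site 21 (C/P), site 22 (P/N), site 26 (H/L), site 35 (G/A), site 37 (Y/I), site 43 (H/Q).
That gives 12 mismatches out of 43 aligned sites, so the Hamming distance is 12.

12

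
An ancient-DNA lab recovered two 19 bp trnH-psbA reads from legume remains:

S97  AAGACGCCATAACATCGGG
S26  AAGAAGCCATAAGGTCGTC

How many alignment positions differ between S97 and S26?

Mismatches occur at site 5 (C/A), site 13 (C/G), site 14 (A/G), site 18 (G/T), site 19 (G/C).
That gives 5 mismatches out of 19 aligned sites, so the Hamming distance is 5.

5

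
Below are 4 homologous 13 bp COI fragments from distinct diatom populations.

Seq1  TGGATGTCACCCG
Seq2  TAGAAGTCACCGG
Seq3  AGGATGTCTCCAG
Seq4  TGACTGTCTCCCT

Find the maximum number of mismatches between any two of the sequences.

7

Pairwise Hamming distances:
  Seq1 vs Seq2: 3
  Seq1 vs Seq3: 3
  Seq1 vs Seq4: 4
  Seq2 vs Seq3: 5
  Seq2 vs Seq4: 7
  Seq3 vs Seq4: 5
The largest is 7, between Seq2 and Seq4.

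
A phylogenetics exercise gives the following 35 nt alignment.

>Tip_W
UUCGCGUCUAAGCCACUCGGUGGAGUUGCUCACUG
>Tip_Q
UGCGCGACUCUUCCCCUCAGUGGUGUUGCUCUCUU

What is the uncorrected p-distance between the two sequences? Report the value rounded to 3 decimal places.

0.286

The sequences differ at positions 2 (U/G), 7 (U/A), 10 (A/C), 11 (A/U), 12 (G/U), 15 (A/C), 19 (G/A), 24 (A/U), 32 (A/U), 35 (G/U).
There are 10 differences over 35 sites, so p = 10/35 = 0.286.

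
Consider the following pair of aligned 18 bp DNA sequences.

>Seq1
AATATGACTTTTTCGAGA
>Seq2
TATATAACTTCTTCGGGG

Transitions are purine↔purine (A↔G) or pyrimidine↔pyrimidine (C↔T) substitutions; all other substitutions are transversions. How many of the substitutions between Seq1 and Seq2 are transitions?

4

The sequences differ at positions 1 (A/T, transversion), 6 (G/A, transition), 11 (T/C, transition), 16 (A/G, transition), 18 (A/G, transition).
Of the 5 differences, 4 transitions and 1 transversion, so the answer is 4.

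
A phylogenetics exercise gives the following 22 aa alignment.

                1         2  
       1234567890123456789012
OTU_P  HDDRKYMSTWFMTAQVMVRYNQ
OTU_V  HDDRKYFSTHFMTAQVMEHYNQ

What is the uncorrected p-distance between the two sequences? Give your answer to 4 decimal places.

0.1818

Differing sites — 7:M/F; 10:W/H; 18:V/E; 19:R/H.
There are 4 differences over 22 sites, so p = 4/22 = 0.1818.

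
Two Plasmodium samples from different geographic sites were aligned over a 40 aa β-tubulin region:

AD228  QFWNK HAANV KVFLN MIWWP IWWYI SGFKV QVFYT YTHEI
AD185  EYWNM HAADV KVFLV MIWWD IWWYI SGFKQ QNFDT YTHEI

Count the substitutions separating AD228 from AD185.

Mismatches occur at site 1 (Q→E), site 2 (F→Y), site 5 (K→M), site 9 (N→D), site 15 (N→V), site 20 (P→D), site 30 (V→Q), site 32 (V→N), site 34 (Y→D).
That gives 9 mismatches out of 40 aligned sites, so the Hamming distance is 9.

9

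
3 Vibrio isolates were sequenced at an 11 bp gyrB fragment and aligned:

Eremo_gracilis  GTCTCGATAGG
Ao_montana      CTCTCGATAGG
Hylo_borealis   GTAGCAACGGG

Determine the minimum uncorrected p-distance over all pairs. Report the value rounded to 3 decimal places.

Pairwise Hamming distances:
  Eremo_gracilis vs Ao_montana: 1
  Eremo_gracilis vs Hylo_borealis: 5
  Ao_montana vs Hylo_borealis: 6
The smallest is 1 mismatch, between Eremo_gracilis and Ao_montana; p = 1/11 = 0.091.

0.091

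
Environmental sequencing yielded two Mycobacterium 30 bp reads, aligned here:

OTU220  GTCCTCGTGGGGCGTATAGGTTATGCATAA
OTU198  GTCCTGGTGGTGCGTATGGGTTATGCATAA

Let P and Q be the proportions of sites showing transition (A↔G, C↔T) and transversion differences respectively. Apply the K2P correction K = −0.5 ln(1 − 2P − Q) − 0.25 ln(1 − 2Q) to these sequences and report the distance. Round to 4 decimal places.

Differing sites — 6:C/G (Tv); 11:G/T (Tv); 18:A/G (Ti).
Of the 3 differences, 1 transition and 2 transversions over 30 sites: P = 1/30 = 0.033333, Q = 2/30 = 0.066667.
d = −0.5·ln(0.866667) − 0.25·ln(0.866666) = −0.5·(-0.143100) − 0.25·(-0.143102) = 0.1073.

0.1073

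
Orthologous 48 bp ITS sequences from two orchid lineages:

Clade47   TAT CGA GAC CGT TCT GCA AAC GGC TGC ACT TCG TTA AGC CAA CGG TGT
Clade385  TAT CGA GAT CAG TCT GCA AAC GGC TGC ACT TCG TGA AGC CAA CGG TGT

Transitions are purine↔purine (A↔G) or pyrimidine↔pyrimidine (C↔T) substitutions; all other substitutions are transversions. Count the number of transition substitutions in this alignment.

Mismatches occur at site 9 (C/T, transition), site 11 (G/A, transition), site 12 (T/G, transversion), site 35 (T/G, transversion).
Of the 4 differences, 2 transitions and 2 transversions, so the answer is 2.

2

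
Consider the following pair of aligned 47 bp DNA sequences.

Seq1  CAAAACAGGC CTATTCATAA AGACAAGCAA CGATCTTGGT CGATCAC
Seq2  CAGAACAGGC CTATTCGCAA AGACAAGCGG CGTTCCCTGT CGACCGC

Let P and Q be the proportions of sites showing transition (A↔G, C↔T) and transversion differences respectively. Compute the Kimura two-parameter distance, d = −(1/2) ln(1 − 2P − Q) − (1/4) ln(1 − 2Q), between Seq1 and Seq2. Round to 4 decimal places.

Mismatches occur at site 3 (A↔G, transition), site 17 (A↔G, transition), site 18 (T↔C, transition), site 29 (A↔G, transition), site 30 (A↔G, transition), site 33 (A↔T, transversion), site 36 (T↔C, transition), site 37 (T↔C, transition), site 38 (G↔T, transversion), site 44 (T↔C, transition), site 46 (A↔G, transition).
Of the 11 differences, 9 transitions and 2 transversions over 47 sites: P = 9/47 = 0.191489, Q = 2/47 = 0.042553.
d = −0.5·ln(0.574469) − 0.25·ln(0.914894) = −0.5·(-0.554309) − 0.25·(-0.088947) = 0.2994.

0.2994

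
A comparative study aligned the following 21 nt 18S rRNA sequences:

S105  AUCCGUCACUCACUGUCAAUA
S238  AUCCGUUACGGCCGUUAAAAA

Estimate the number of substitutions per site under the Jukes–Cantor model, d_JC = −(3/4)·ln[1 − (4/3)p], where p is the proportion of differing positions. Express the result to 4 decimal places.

Mismatches occur at site 7 (C/U), site 10 (U/G), site 11 (C/G), site 12 (A/C), site 14 (U/G), site 15 (G/U), site 17 (C/A), site 20 (U/A).
p = 8/21 = 0.380952.
d = −0.75 · ln(1 − (4/3)·0.380952) = −0.75 · ln(0.492064) = −0.75 · (-0.709146) = 0.5319.

0.5319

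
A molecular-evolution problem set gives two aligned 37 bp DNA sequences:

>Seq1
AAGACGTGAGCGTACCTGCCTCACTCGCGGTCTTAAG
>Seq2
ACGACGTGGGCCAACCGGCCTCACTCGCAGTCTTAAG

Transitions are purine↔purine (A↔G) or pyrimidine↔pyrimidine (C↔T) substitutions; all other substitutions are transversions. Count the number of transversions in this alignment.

The sequences differ at positions 2 (A/C, transversion), 9 (A/G, transition), 12 (G/C, transversion), 13 (T/A, transversion), 17 (T/G, transversion), 29 (G/A, transition).
Of the 6 differences, 2 transitions and 4 transversions, so the answer is 4.

4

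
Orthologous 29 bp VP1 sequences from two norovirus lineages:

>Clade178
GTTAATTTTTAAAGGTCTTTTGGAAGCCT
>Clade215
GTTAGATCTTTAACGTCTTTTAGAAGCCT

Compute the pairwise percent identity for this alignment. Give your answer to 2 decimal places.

The sequences differ at positions 5 (A/G), 6 (T/A), 8 (T/C), 11 (A/T), 14 (G/C), 22 (G/A).
23 of the 29 sites match, so the percent identity is 23/29 × 100 = 79.31%.

79.31%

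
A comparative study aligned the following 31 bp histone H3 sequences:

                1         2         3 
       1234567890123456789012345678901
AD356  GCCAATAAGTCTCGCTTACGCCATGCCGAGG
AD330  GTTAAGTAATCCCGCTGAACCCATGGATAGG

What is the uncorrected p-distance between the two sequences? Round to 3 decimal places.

Differing sites — 2:C/T; 3:C/T; 6:T/G; 7:A/T; 9:G/A; 12:T/C; 17:T/G; 19:C/A; 20:G/C; 26:C/G; 27:C/A; 28:G/T.
There are 12 differences over 31 sites, so p = 12/31 = 0.387.

0.387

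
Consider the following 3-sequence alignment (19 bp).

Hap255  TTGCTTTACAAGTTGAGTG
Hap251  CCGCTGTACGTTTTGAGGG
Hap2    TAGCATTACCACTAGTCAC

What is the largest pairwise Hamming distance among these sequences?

Pairwise Hamming distances:
  Hap255 vs Hap251: 7
  Hap255 vs Hap2: 9
  Hap251 vs Hap2: 12
The largest is 12, between Hap251 and Hap2.

12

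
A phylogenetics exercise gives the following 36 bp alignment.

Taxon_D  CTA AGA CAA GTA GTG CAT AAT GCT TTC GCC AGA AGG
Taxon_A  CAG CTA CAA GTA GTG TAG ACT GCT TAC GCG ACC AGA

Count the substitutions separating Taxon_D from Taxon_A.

Mismatches occur at site 2 (T/A), site 3 (A/G), site 4 (A/C), site 5 (G/T), site 16 (C/T), site 18 (T/G), site 20 (A/C), site 26 (T/A), site 30 (C/G), site 32 (G/C), site 33 (A/C), site 36 (G/A).
That gives 12 mismatches out of 36 aligned sites, so the Hamming distance is 12.

12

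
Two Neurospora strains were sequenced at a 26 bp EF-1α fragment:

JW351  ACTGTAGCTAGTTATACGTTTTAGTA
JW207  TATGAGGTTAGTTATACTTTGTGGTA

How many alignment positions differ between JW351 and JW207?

8

Mismatches occur at site 1 (A/T), site 2 (C/A), site 5 (T/A), site 6 (A/G), site 8 (C/T), site 18 (G/T), site 21 (T/G), site 23 (A/G).
That gives 8 mismatches out of 26 aligned sites, so the Hamming distance is 8.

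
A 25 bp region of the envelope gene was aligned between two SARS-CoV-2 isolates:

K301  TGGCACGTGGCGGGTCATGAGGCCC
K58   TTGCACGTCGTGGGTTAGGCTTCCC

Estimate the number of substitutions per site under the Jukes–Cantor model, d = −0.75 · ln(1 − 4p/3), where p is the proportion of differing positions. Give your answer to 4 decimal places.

0.4172

Differing sites — 2:G/T; 9:G/C; 11:C/T; 16:C/T; 18:T/G; 20:A/C; 21:G/T; 22:G/T.
p = 8/25 = 0.320000.
d = −0.75 · ln(1 − (4/3)·0.320000) = −0.75 · ln(0.573333) = −0.75 · (-0.556289) = 0.4172.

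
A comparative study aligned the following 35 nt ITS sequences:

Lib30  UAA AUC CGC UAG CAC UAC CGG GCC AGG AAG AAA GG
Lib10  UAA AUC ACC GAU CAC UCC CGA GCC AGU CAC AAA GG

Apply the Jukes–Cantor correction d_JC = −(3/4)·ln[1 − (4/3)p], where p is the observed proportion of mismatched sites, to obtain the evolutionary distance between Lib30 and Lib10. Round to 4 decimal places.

0.3149

The sequences differ at positions 7 (C/A), 8 (G/C), 10 (U/G), 12 (G/U), 17 (A/C), 21 (G/A), 27 (G/U), 28 (A/C), 30 (G/C).
p = 9/35 = 0.257143.
d = −0.75 · ln(1 − (4/3)·0.257143) = −0.75 · ln(0.657143) = −0.75 · (-0.419854) = 0.3149.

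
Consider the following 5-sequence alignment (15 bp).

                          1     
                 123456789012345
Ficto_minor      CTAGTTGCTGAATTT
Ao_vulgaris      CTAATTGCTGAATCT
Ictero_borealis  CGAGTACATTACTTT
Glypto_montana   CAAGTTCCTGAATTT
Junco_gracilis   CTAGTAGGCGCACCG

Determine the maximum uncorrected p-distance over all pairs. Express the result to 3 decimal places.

0.667

Pairwise Hamming distances:
  Ficto_minor vs Ao_vulgaris: 2
  Ficto_minor vs Ictero_borealis: 6
  Ficto_minor vs Glypto_montana: 2
  Ficto_minor vs Junco_gracilis: 7
  Ao_vulgaris vs Ictero_borealis: 8
  Ao_vulgaris vs Glypto_montana: 4
  Ao_vulgaris vs Junco_gracilis: 7
  Ictero_borealis vs Glypto_montana: 5
  Ictero_borealis vs Junco_gracilis: 10
  Glypto_montana vs Junco_gracilis: 9
The largest is 10 mismatches, between Ictero_borealis and Junco_gracilis; p = 10/15 = 0.667.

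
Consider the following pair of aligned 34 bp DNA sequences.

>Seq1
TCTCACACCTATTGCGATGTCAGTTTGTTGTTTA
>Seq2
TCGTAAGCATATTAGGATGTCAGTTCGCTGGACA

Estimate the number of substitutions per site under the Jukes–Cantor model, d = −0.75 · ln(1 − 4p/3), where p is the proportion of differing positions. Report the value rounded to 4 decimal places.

0.4770

Mismatches occur at site 3 (T/G), site 4 (C/T), site 6 (C/A), site 7 (A/G), site 9 (C/A), site 14 (G/A), site 15 (C/G), site 26 (T/C), site 28 (T/C), site 31 (T/G), site 32 (T/A), site 33 (T/C).
p = 12/34 = 0.352941.
d = −0.75 · ln(1 − (4/3)·0.352941) = −0.75 · ln(0.529412) = −0.75 · (-0.635988) = 0.4770.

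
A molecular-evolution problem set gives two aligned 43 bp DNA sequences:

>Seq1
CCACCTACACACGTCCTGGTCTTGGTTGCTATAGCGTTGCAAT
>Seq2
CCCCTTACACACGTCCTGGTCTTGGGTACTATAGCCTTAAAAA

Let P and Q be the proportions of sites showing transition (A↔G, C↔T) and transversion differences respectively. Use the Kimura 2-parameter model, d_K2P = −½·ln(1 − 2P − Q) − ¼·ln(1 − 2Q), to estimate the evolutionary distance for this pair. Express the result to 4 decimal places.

Mismatches occur at site 3 (A↔C, transversion), site 5 (C↔T, transition), site 26 (T↔G, transversion), site 28 (G↔A, transition), site 36 (G↔C, transversion), site 39 (G↔A, transition), site 40 (C↔A, transversion), site 43 (T↔A, transversion).
Of the 8 differences, 3 transitions and 5 transversions over 43 sites: P = 3/43 = 0.069767, Q = 5/43 = 0.116279.
d = −0.5·ln(0.744187) − 0.25·ln(0.767442) = −0.5·(-0.295463) − 0.25·(-0.264692) = 0.2139.

0.2139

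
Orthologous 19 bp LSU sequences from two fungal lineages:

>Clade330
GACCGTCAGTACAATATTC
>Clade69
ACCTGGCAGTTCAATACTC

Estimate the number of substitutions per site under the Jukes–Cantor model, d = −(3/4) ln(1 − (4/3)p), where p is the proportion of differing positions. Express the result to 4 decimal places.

0.4099

Differing sites — 1:G/A; 2:A/C; 4:C/T; 6:T/G; 11:A/T; 17:T/C.
p = 6/19 = 0.315789.
d = −0.75 · ln(1 − (4/3)·0.315789) = −0.75 · ln(0.578948) = −0.75 · (-0.546543) = 0.4099.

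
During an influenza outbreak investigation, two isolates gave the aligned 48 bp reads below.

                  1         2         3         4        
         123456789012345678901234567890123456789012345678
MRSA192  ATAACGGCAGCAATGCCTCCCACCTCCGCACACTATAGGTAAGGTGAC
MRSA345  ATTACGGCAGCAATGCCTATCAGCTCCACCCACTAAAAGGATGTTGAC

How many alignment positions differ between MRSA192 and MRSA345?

11

The sequences differ at positions 3 (A/T), 19 (C/A), 20 (C/T), 23 (C/G), 28 (G/A), 30 (A/C), 36 (T/A), 38 (G/A), 40 (T/G), 42 (A/T), 44 (G/T).
That gives 11 mismatches out of 48 aligned sites, so the Hamming distance is 11.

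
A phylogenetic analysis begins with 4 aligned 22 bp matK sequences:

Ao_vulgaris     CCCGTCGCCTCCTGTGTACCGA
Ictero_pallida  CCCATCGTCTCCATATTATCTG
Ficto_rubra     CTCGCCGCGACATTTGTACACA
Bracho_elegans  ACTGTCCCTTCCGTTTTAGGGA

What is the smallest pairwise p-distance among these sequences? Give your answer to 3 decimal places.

Pairwise Hamming distances:
  Ao_vulgaris vs Ictero_pallida: 9
  Ao_vulgaris vs Ficto_rubra: 8
  Ao_vulgaris vs Bracho_elegans: 9
  Ictero_pallida vs Ficto_rubra: 14
  Ictero_pallida vs Bracho_elegans: 12
  Ficto_rubra vs Bracho_elegans: 13
The smallest is 8 mismatches, between Ao_vulgaris and Ficto_rubra; p = 8/22 = 0.364.

0.364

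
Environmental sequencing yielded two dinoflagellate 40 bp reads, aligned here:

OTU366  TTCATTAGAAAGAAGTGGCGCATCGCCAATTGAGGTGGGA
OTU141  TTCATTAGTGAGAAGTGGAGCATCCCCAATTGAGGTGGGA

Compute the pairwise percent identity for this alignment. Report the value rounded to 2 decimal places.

The sequences differ at positions 9 (A/T), 10 (A/G), 19 (C/A), 25 (G/C).
36 of the 40 sites match, so the percent identity is 36/40 × 100 = 90.00%.

90.00%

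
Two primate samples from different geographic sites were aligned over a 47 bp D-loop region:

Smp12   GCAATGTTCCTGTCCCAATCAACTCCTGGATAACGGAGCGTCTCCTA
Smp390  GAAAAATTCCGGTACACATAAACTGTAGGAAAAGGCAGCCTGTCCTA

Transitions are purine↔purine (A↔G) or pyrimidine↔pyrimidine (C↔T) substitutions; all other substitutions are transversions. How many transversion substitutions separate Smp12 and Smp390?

14

Differing sites — 2:C/A (Tv); 5:T/A (Tv); 6:G/A (Ti); 11:T/G (Tv); 14:C/A (Tv); 16:C/A (Tv); 17:A/C (Tv); 20:C/A (Tv); 25:C/G (Tv); 26:C/T (Ti); 27:T/A (Tv); 31:T/A (Tv); 34:C/G (Tv); 36:G/C (Tv); 40:G/C (Tv); 42:C/G (Tv).
Of the 16 differences, 2 transitions and 14 transversions, so the answer is 14.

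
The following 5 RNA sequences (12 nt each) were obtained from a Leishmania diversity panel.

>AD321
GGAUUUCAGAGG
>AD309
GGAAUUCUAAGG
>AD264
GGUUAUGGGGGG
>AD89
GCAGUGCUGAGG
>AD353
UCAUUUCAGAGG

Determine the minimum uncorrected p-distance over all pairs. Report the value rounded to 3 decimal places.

0.167

Pairwise Hamming distances:
  AD321 vs AD309: 3
  AD321 vs AD264: 5
  AD321 vs AD89: 4
  AD321 vs AD353: 2
  AD309 vs AD264: 7
  AD309 vs AD89: 4
  AD309 vs AD353: 5
  AD264 vs AD89: 8
  AD264 vs AD353: 7
  AD89 vs AD353: 4
The smallest is 2 mismatches, between AD321 and AD353; p = 2/12 = 0.167.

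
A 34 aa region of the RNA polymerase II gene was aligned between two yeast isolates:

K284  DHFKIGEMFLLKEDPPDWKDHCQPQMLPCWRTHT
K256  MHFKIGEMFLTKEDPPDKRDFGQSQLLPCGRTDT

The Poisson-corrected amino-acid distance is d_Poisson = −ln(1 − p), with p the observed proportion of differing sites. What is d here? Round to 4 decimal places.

Differing sites — 1:D/M; 11:L/T; 18:W/K; 19:K/R; 21:H/F; 22:C/G; 24:P/S; 26:M/L; 30:W/G; 33:H/D.
p = 10/34 = 0.294118.
d = −ln(1 − 0.294118) = −ln(0.705882) = 0.3483.

0.3483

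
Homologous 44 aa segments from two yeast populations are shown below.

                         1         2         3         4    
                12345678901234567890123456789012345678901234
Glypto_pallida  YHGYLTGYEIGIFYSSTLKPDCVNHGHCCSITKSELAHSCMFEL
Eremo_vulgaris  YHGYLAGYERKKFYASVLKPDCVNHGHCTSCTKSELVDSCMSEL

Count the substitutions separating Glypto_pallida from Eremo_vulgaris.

Mismatches occur at site 6 (T↔A), site 10 (I↔R), site 11 (G↔K), site 12 (I↔K), site 15 (S↔A), site 17 (T↔V), site 29 (C↔T), site 31 (I↔C), site 37 (A↔V), site 38 (H↔D), site 42 (F↔S).
That gives 11 mismatches out of 44 aligned sites, so the Hamming distance is 11.

11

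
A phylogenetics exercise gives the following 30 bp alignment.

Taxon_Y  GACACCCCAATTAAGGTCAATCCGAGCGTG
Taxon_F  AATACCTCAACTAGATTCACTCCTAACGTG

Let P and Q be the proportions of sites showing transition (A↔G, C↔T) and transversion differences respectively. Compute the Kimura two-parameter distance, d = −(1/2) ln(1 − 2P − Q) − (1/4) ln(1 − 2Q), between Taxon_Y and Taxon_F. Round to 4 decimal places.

0.4739

Mismatches occur at site 1 (G↔A, transition), site 3 (C↔T, transition), site 7 (C↔T, transition), site 11 (T↔C, transition), site 14 (A↔G, transition), site 15 (G↔A, transition), site 16 (G↔T, transversion), site 20 (A↔C, transversion), site 24 (G↔T, transversion), site 26 (G↔A, transition).
Of the 10 differences, 7 transitions and 3 transversions over 30 sites: P = 7/30 = 0.233333, Q = 3/30 = 0.100000.
d = −0.5·ln(0.433334) − 0.25·ln(0.800000) = −0.5·(-0.836246) − 0.25·(-0.223144) = 0.4739.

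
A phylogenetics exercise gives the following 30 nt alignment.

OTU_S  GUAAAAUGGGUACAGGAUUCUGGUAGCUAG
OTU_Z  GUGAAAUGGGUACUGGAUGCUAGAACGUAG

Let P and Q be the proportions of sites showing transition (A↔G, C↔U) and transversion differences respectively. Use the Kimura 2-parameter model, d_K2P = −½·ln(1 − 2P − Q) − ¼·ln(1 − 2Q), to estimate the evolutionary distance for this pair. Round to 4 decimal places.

The sequences differ at positions 3 (A/G, transition), 14 (A/U, transversion), 19 (U/G, transversion), 22 (G/A, transition), 24 (U/A, transversion), 26 (G/C, transversion), 27 (C/G, transversion).
Of the 7 differences, 2 transitions and 5 transversions over 30 sites: P = 2/30 = 0.066667, Q = 5/30 = 0.166667.
d = −0.5·ln(0.699999) − 0.25·ln(0.666666) = −0.5·(-0.356676) − 0.25·(-0.405466) = 0.2797.

0.2797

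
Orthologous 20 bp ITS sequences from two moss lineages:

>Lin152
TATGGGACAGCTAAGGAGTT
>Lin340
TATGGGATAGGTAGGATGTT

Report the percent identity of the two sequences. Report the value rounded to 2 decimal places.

The sequences differ at positions 8 (C/T), 11 (C/G), 14 (A/G), 16 (G/A), 17 (A/T).
15 of the 20 sites match, so the percent identity is 15/20 × 100 = 75.00%.

75.00%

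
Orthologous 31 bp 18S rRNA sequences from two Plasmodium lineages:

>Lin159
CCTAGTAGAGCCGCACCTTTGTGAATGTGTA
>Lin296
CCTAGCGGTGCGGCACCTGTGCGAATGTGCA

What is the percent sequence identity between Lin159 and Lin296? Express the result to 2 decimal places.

77.42%

The sequences differ at positions 6 (T/C), 7 (A/G), 9 (A/T), 12 (C/G), 19 (T/G), 22 (T/C), 30 (T/C).
24 of the 31 sites match, so the percent identity is 24/31 × 100 = 77.42%.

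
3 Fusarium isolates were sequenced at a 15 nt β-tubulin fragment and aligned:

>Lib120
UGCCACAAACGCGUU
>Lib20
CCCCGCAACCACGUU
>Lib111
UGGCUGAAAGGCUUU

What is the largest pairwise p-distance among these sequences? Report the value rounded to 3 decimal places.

0.600

Pairwise Hamming distances:
  Lib120 vs Lib20: 5
  Lib120 vs Lib111: 5
  Lib20 vs Lib111: 9
The largest is 9 mismatches, between Lib20 and Lib111; p = 9/15 = 0.600.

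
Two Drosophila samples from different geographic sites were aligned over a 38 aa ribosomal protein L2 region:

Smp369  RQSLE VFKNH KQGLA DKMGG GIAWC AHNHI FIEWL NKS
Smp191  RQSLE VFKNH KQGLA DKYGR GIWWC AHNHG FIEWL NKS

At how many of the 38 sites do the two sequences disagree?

4

Differing sites — 18:M/Y; 20:G/R; 23:A/W; 30:I/G.
That gives 4 mismatches out of 38 aligned sites, so the Hamming distance is 4.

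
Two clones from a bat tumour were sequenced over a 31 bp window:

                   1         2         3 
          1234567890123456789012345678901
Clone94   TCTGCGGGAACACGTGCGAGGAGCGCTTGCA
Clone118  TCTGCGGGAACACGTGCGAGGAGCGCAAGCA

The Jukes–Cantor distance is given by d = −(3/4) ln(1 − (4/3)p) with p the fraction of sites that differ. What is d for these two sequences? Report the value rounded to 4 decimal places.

0.0675

The sequences differ at positions 27 (T/A), 28 (T/A).
p = 2/31 = 0.064516.
d = −0.75 · ln(1 − (4/3)·0.064516) = −0.75 · ln(0.913979) = −0.75 · (-0.089948) = 0.0675.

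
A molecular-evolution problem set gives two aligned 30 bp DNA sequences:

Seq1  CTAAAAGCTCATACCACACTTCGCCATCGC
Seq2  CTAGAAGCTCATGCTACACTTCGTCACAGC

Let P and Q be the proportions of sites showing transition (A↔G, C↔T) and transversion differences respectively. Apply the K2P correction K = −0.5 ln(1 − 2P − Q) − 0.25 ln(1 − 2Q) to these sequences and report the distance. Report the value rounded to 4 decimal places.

0.2456

Mismatches occur at site 4 (A↔G, transition), site 13 (A↔G, transition), site 15 (C↔T, transition), site 24 (C↔T, transition), site 27 (T↔C, transition), site 28 (C↔A, transversion).
Of the 6 differences, 5 transitions and 1 transversion over 30 sites: P = 5/30 = 0.166667, Q = 1/30 = 0.033333.
d = −0.5·ln(0.633333) − 0.25·ln(0.933334) = −0.5·(-0.456759) − 0.25·(-0.068992) = 0.2456.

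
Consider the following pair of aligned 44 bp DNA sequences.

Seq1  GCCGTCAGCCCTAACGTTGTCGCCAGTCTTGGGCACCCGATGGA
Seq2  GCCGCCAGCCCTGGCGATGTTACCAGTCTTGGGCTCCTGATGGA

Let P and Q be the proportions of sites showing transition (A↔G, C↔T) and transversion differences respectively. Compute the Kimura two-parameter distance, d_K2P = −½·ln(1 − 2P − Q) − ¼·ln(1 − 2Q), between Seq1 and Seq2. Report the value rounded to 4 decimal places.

Differing sites — 5:T/C (Ti); 13:A/G (Ti); 14:A/G (Ti); 17:T/A (Tv); 21:C/T (Ti); 22:G/A (Ti); 35:A/T (Tv); 38:C/T (Ti).
Of the 8 differences, 6 transitions and 2 transversions over 44 sites: P = 6/44 = 0.136364, Q = 2/44 = 0.045455.
d = −0.5·ln(0.681817) − 0.25·ln(0.909090) = −0.5·(-0.382994) − 0.25·(-0.095311) = 0.2153.

0.2153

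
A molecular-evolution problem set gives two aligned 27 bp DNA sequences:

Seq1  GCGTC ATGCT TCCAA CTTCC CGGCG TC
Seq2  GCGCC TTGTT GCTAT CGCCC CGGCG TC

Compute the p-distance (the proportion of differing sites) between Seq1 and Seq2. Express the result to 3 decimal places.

0.296

The sequences differ at positions 4 (T/C), 6 (A/T), 9 (C/T), 11 (T/G), 13 (C/T), 15 (A/T), 17 (T/G), 18 (T/C).
There are 8 differences over 27 sites, so p = 8/27 = 0.296.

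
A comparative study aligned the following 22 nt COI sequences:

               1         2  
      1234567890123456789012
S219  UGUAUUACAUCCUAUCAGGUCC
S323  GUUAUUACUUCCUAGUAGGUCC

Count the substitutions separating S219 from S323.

5

The sequences differ at positions 1 (U/G), 2 (G/U), 9 (A/U), 15 (U/G), 16 (C/U).
That gives 5 mismatches out of 22 aligned sites, so the Hamming distance is 5.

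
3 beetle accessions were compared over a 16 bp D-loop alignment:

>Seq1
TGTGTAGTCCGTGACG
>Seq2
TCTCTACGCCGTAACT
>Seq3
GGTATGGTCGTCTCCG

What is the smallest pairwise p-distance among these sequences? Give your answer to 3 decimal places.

0.375

Pairwise Hamming distances:
  Seq1 vs Seq2: 6
  Seq1 vs Seq3: 8
  Seq2 vs Seq3: 12
The smallest is 6 mismatches, between Seq1 and Seq2; p = 6/16 = 0.375.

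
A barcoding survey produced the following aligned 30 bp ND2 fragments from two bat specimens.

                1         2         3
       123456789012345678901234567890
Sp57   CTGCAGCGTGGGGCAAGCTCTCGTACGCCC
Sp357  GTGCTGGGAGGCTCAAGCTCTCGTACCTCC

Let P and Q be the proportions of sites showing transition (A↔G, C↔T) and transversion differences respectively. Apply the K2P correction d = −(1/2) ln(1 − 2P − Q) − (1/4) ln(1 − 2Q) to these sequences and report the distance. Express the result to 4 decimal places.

0.3355

Mismatches occur at site 1 (C/G, transversion), site 5 (A/T, transversion), site 7 (C/G, transversion), site 9 (T/A, transversion), site 12 (G/C, transversion), site 13 (G/T, transversion), site 27 (G/C, transversion), site 28 (C/T, transition).
Of the 8 differences, 1 transition and 7 transversions over 30 sites: P = 1/30 = 0.033333, Q = 7/30 = 0.233333.
d = −0.5·ln(0.700001) − 0.25·ln(0.533334) = −0.5·(-0.356674) − 0.25·(-0.628607) = 0.3355.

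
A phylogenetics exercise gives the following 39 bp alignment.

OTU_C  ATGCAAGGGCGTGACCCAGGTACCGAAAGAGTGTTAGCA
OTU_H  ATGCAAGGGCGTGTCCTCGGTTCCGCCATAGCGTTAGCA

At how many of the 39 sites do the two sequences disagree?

8

Mismatches occur at site 14 (A/T), site 17 (C/T), site 18 (A/C), site 22 (A/T), site 26 (A/C), site 27 (A/C), site 29 (G/T), site 32 (T/C).
That gives 8 mismatches out of 39 aligned sites, so the Hamming distance is 8.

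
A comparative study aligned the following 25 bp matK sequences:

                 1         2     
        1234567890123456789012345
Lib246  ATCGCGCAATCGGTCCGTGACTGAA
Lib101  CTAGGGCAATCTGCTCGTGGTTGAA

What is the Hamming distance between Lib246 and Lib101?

Differing sites — 1:A/C; 3:C/A; 5:C/G; 12:G/T; 14:T/C; 15:C/T; 20:A/G; 21:C/T.
That gives 8 mismatches out of 25 aligned sites, so the Hamming distance is 8.

8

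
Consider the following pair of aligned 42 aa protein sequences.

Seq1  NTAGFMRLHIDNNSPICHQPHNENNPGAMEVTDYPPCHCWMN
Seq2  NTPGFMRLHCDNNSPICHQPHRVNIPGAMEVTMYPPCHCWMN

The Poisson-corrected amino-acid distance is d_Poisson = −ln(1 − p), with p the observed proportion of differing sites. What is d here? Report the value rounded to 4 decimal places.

0.1542

The sequences differ at positions 3 (A/P), 10 (I/C), 22 (N/R), 23 (E/V), 25 (N/I), 33 (D/M).
p = 6/42 = 0.142857.
d = −ln(1 − 0.142857) = −ln(0.857143) = 0.1542.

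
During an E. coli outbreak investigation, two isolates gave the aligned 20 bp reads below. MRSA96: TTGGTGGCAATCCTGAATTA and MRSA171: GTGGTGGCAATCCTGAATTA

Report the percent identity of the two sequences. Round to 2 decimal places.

95.00%

The sequences differ at position 1 (T/G).
19 of the 20 sites match, so the percent identity is 19/20 × 100 = 95.00%.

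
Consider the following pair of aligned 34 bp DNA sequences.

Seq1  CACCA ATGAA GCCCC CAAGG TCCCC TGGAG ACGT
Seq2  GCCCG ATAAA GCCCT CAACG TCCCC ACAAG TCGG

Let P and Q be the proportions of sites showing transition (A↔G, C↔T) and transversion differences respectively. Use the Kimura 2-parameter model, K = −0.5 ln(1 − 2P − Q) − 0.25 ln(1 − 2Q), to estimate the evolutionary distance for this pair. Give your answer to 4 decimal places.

Mismatches occur at site 1 (C/G, transversion), site 2 (A/C, transversion), site 5 (A/G, transition), site 8 (G/A, transition), site 15 (C/T, transition), site 19 (G/C, transversion), site 26 (T/A, transversion), site 27 (G/C, transversion), site 28 (G/A, transition), site 31 (A/T, transversion), site 34 (T/G, transversion).
Of the 11 differences, 4 transitions and 7 transversions over 34 sites: P = 4/34 = 0.117647, Q = 7/34 = 0.205882.
d = −0.5·ln(0.558824) − 0.25·ln(0.588236) = −0.5·(-0.581921) − 0.25·(-0.530627) = 0.4236.

0.4236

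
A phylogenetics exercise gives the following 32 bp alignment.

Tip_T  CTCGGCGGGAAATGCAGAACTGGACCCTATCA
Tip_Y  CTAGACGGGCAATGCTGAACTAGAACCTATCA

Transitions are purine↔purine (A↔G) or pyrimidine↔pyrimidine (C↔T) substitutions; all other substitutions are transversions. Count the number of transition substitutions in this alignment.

Mismatches occur at site 3 (C↔A, transversion), site 5 (G↔A, transition), site 10 (A↔C, transversion), site 16 (A↔T, transversion), site 22 (G↔A, transition), site 25 (C↔A, transversion).
Of the 6 differences, 2 transitions and 4 transversions, so the answer is 2.

2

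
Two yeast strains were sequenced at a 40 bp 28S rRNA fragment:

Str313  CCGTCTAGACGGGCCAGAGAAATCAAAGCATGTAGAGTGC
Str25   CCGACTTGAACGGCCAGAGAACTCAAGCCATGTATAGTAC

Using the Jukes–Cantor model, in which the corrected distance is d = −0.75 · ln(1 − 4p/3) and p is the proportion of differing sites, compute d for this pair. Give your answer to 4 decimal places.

Differing sites — 4:T/A; 7:A/T; 10:C/A; 11:G/C; 22:A/C; 27:A/G; 28:G/C; 35:G/T; 39:G/A.
p = 9/40 = 0.225000.
d = −0.75 · ln(1 − (4/3)·0.225000) = −0.75 · ln(0.700000) = −0.75 · (-0.356675) = 0.2675.

0.2675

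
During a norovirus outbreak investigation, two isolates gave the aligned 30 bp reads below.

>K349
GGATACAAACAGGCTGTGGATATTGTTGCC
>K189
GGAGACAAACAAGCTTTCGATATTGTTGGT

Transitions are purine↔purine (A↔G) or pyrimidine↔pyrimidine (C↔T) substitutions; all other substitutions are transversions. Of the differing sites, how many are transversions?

4

Differing sites — 4:T/G (Tv); 12:G/A (Ti); 16:G/T (Tv); 18:G/C (Tv); 29:C/G (Tv); 30:C/T (Ti).
Of the 6 differences, 2 transitions and 4 transversions, so the answer is 4.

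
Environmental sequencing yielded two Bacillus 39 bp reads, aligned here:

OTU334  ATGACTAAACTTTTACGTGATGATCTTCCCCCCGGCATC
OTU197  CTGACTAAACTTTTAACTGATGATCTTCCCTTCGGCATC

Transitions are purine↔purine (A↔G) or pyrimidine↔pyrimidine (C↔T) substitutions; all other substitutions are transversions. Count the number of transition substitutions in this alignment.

Mismatches occur at site 1 (A→C, transversion), site 16 (C→A, transversion), site 17 (G→C, transversion), site 31 (C→T, transition), site 32 (C→T, transition).
Of the 5 differences, 2 transitions and 3 transversions, so the answer is 2.

2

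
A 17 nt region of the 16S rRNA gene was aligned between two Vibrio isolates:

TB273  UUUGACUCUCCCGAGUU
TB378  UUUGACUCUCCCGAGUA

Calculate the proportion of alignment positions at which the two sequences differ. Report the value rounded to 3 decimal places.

0.059

A single mismatch occurs at site 17 (U↔A).
There are 1 differences over 17 sites, so p = 1/17 = 0.059.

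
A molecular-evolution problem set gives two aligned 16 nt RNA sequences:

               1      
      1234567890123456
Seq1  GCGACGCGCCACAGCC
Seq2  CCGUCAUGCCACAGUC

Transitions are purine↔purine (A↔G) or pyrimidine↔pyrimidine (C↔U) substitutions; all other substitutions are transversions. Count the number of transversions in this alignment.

2

Mismatches occur at site 1 (G/C, transversion), site 4 (A/U, transversion), site 6 (G/A, transition), site 7 (C/U, transition), site 15 (C/U, transition).
Of the 5 differences, 3 transitions and 2 transversions, so the answer is 2.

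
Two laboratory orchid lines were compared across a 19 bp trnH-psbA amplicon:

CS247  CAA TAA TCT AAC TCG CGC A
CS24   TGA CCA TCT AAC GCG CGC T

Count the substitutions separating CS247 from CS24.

6

The sequences differ at positions 1 (C/T), 2 (A/G), 4 (T/C), 5 (A/C), 13 (T/G), 19 (A/T).
That gives 6 mismatches out of 19 aligned sites, so the Hamming distance is 6.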